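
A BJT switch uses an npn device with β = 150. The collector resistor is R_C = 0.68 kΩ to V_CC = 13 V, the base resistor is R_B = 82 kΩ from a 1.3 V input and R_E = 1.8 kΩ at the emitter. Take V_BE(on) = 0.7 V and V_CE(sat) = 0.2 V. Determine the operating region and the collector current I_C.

Assume active. Base-emitter loop: I_B = (V_BB − V_BE)/(R_B + (β+1)R_E) = (1.3 − 0.7)/(82 + 151×1.8) = 0.0017 mA.
I_C = β·I_B = 150×0.0017 = 0.254 mA.
V_CE = V_CC − I_C·R_C − I_E·R_E = 13 − 0.254×0.68 − 0.256×1.8 = 12.4 V > V_CE(sat), so the active-region assumption holds.

active; I_C ≈ 0.25 mA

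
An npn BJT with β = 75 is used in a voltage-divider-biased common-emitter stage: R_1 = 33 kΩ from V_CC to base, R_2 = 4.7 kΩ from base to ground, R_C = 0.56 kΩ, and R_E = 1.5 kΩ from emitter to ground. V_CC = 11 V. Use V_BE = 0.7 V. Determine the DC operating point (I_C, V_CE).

I_C ≈ 0.43 mA, V_CE ≈ 10 V

Thevenize the base divider: V_Th = V_CC·R_2/(R_1+R_2) = 11×4.7/37.7 = 1.37 V, R_Th = R_1‖R_2 = 4.11 kΩ.
Base-emitter loop: V_Th = I_B·R_Th + V_BE + (β+1)I_B·R_E, so I_B = (1.37 − 0.7) / (4.11 + 76×1.5) = 0.00568 mA.
I_C = β·I_B = 75×0.00568 = 0.426 mA, and I_E = (β+1)I_B = 0.432 mA.
V_CE = V_CC − I_C·R_C − I_E·R_E = 11 − 0.426×0.56 − 0.432×1.5 = 10.1 V.
V_CE = 10.1 V > 0.2 V confirms active-region operation.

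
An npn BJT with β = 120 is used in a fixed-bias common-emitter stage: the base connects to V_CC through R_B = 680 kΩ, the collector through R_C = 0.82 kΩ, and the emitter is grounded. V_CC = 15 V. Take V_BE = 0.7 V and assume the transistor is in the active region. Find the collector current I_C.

Base loop: V_CC = I_B·R_B + V_BE, so I_B = (15 − 0.7)/680 kΩ = 0.021 mA.
In the active region I_C = β·I_B = 120 × 0.021 = 2.52 mA.
Collector loop: V_CE = V_CC − I_C·R_C = 15 − 2.52×0.82 = 12.9 V.
Since V_CE = 12.9 V > V_CE(sat) ≈ 0.2 V, the transistor is in the active region as assumed.

I_C ≈ 2.5 mA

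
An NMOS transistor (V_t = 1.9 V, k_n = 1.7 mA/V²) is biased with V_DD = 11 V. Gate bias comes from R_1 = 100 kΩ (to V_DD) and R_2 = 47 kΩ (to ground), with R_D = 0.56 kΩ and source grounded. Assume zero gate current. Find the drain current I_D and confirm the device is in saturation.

V_G = V_DD·R_2/(R_1+R_2) = 11×47/147 = 3.52 V. With the source grounded, V_GS = V_G = 3.52 V.
Assume saturation: I_D = (k_n/2)(V_GS − V_t)² = (1.7/2)×(3.52 − 1.9)² = 0.85×1.62² = 2.22 mA.
V_DS = V_DD − I_D·R_D = 11 − 2.22×0.56 = 9.76 V.
Saturation requires V_DS ≥ V_GS − V_t = 1.62 V; 9.76 ≥ 1.62 ✓.

I_D ≈ 2.2 mA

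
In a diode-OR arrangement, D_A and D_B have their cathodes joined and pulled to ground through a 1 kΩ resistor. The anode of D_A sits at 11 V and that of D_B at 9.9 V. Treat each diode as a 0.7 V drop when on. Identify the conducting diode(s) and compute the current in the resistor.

Only D_A conducts; I_R ≈ 10 mA

Assume both conduct. Then node N would need to be at both 11−0.7 = 10.3 V and 9.9−0.7 = 9.2 V, which is impossible.
Assume only D_A conducts: V_N = 11 − 0.7 = 10.3 V, so I_R = 10.3/1 = 10.3 mA.
Check D_B: its anode-to-cathode voltage is 9.9 − 10.3 = -0.4 V < 0.7 V, so it is off. The assumption is consistent.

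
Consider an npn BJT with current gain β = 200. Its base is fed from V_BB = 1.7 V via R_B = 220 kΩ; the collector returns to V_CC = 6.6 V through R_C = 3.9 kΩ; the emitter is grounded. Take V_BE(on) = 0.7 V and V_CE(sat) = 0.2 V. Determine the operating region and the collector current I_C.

active; I_C ≈ 0.91 mA

Assume active. Base-emitter loop: I_B = (V_BB − V_BE)/R_B = (1.7 − 0.7)/220 = 0.00455 mA.
I_C = β·I_B = 200×0.00455 = 0.909 mA.
V_CE = V_CC − I_C·R_C = 6.6 − 0.909×3.9 = 3.05 V > V_CE(sat), so the active-region assumption holds.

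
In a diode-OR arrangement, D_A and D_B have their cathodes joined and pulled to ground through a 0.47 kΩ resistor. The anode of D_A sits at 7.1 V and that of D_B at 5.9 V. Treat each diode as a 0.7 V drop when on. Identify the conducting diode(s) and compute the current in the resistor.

Only D_A conducts; I_R ≈ 14 mA

Assume both conduct. Then node N would need to be at both 7.1−0.7 = 6.4 V and 5.9−0.7 = 5.2 V, which is impossible.
Assume only D_A conducts: V_N = 7.1 − 0.7 = 6.4 V, so I_R = 6.4/0.47 = 13.6 mA.
Check D_B: its anode-to-cathode voltage is 5.9 − 6.4 = -0.5 V < 0.7 V, so it is off. The assumption is consistent.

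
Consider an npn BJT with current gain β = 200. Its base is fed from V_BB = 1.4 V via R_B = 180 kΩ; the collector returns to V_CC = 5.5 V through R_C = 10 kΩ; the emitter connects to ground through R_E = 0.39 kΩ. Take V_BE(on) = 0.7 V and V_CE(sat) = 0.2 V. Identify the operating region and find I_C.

saturation; I_C ≈ 0.51 mA

Assume active: I_B = (1.4 − 0.7)/(180 + 201×0.39) = 0.00271 mA, I_C = β·I_B = 0.542 mA.
Then V_CE = 5.5 − 0.542×10 − 0.545×0.39 = -0.131 V < 0.2 V — the active assumption fails.
Re-solve with V_CE = 0.2 V. KCL at the emitter: V_E/R_E = (V_BB−0.7−V_E)/R_B + (V_CC−0.2−V_E)/R_C, giving V_E = 0.2 V.
I_C = (V_CC − 0.2 − V_E)/R_C = (5.3 − 0.2)/10 = 0.51 mA.
Check: I_B = (0.7 − 0.2)/180 = 0.00278 mA, and β·I_B = 0.556 mA > I_C, confirming saturation.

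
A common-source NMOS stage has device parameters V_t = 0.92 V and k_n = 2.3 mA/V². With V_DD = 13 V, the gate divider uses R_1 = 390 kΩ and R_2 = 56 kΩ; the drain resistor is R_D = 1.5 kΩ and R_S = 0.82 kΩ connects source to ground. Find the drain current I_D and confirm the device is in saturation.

V_G = V_DD·R_2/(R_1+R_2) = 13×56/446 = 1.63 V.
Assume saturation: I_D = (k_n/2)(V_GS − V_t)² with V_GS = V_G − I_D·R_S = 1.63 − 0.82·I_D.
Substituting gives 0.773·I_D² − 2.34·I_D + 0.583 = 0, with roots I_D = 0.274 or 2.76 mA.
The root I_D = 2.76 mA gives V_GS = -0.628 V ≤ V_t, so take I_D = 0.274 mA.
Then V_GS = 1.41 V and V_DS = V_DD − I_D(R_D+R_S) = 13 − 0.274×2.32 = 12.4 V.
Saturation requires V_DS ≥ V_GS − V_t = 0.488 V; 12.4 ≥ 0.488 ✓.

I_D ≈ 0.27 mA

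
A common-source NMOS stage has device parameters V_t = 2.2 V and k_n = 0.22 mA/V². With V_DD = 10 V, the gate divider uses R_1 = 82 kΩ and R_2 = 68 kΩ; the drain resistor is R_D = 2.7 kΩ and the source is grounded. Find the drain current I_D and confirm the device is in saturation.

I_D ≈ 0.6 mA

V_G = V_DD·R_2/(R_1+R_2) = 10×68/150 = 4.53 V. With the source grounded, V_GS = V_G = 4.53 V.
Assume saturation: I_D = (k_n/2)(V_GS − V_t)² = (0.22/2)×(4.53 − 2.2)² = 0.11×2.33² = 0.599 mA.
V_DS = V_DD − I_D·R_D = 10 − 0.599×2.7 = 8.38 V.
Saturation requires V_DS ≥ V_GS − V_t = 2.33 V; 8.38 ≥ 2.33 ✓.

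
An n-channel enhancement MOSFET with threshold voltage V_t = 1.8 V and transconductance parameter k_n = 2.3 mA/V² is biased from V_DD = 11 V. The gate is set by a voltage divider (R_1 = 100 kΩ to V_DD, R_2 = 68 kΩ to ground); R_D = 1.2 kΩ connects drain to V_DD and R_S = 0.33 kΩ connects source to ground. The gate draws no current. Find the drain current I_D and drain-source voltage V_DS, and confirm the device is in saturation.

I_D ≈ 3.1 mA, V_DS ≈ 6.3 V

V_G = V_DD·R_2/(R_1+R_2) = 11×68/168 = 4.45 V.
Assume saturation: I_D = (k_n/2)(V_GS − V_t)² with V_GS = V_G − I_D·R_S = 4.45 − 0.33·I_D.
Substituting gives 0.125·I_D² − 3.01·I_D + 8.09 = 0, with roots I_D = 3.08 or 21 mA.
The root I_D = 21 mA gives V_GS = -2.47 V ≤ V_t, so take I_D = 3.08 mA.
Then V_GS = 3.44 V and V_DS = V_DD − I_D(R_D+R_S) = 11 − 3.08×1.53 = 6.29 V.
Saturation requires V_DS ≥ V_GS − V_t = 1.64 V; 6.29 ≥ 1.64 ✓.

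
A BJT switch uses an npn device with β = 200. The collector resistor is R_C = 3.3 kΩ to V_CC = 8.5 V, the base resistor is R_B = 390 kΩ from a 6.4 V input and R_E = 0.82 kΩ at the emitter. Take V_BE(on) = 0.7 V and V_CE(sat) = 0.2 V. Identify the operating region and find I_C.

Assume active: I_B = (6.4 − 0.7)/(390 + 201×0.82) = 0.0103 mA, I_C = β·I_B = 2.05 mA.
Then V_CE = 8.5 − 2.05×3.3 − 2.06×0.82 = 0.0261 V < 0.2 V — the active assumption fails.
Re-solve with V_CE = 0.2 V. KCL at the emitter: V_E/R_E = (V_BB−0.7−V_E)/R_B + (V_CC−0.2−V_E)/R_C, giving V_E = 1.66 V.
I_C = (V_CC − 0.2 − V_E)/R_C = (8.3 − 1.66)/3.3 = 2.01 mA.
Check: I_B = (5.7 − 1.66)/390 = 0.0104 mA, and β·I_B = 2.07 mA > I_C, confirming saturation.

saturation; I_C ≈ 2 mA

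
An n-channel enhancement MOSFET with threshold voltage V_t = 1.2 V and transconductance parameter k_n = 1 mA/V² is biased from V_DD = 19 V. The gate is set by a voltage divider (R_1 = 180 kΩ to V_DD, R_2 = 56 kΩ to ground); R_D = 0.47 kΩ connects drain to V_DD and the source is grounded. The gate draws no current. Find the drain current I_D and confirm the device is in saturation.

I_D ≈ 5.5 mA

V_G = V_DD·R_2/(R_1+R_2) = 19×56/236 = 4.51 V. With the source grounded, V_GS = V_G = 4.51 V.
Assume saturation: I_D = (k_n/2)(V_GS − V_t)² = (1/2)×(4.51 − 1.2)² = 0.5×3.31² = 5.47 mA.
V_DS = V_DD − I_D·R_D = 19 − 5.47×0.47 = 16.4 V.
Saturation requires V_DS ≥ V_GS − V_t = 3.31 V; 16.4 ≥ 3.31 ✓.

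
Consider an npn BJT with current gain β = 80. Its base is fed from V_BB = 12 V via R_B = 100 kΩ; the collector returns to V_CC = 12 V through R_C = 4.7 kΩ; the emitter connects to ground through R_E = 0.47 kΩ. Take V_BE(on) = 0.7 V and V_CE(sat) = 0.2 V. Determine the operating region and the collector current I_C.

saturation; I_C ≈ 2.3 mA

Assume active: I_B = (12 − 0.7)/(100 + 81×0.47) = 0.0818 mA, I_C = β·I_B = 6.55 mA.
Then V_CE = 12 − 6.55×4.7 − 6.63×0.47 = -21.9 V < 0.2 V — the active assumption fails.
Re-solve with V_CE = 0.2 V. KCL at the emitter: V_E/R_E = (V_BB−0.7−V_E)/R_B + (V_CC−0.2−V_E)/R_C, giving V_E = 1.12 V.
I_C = (V_CC − 0.2 − V_E)/R_C = (11.8 − 1.12)/4.7 = 2.27 mA.
Check: I_B = (11.3 − 1.12)/100 = 0.102 mA, and β·I_B = 8.15 mA > I_C, confirming saturation.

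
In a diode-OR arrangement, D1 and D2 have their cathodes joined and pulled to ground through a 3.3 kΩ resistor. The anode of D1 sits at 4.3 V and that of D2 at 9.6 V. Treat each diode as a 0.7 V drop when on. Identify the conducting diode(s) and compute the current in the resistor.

Assume both conduct. Then node N would need to be at both 4.3−0.7 = 3.6 V and 9.6−0.7 = 8.9 V, which is impossible.
Assume only D2 conducts: V_N = 9.6 − 0.7 = 8.9 V, so I_R = 8.9/3.3 = 2.7 mA.
Check D1: its anode-to-cathode voltage is 4.3 − 8.9 = -4.6 V < 0.7 V, so it is off. The assumption is consistent.

Only D2 conducts; I_R ≈ 2.7 mA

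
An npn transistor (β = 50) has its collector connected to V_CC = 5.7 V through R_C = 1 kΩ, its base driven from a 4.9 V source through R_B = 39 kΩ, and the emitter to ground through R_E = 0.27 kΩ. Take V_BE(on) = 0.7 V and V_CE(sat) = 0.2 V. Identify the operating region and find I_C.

active; I_C ≈ 4 mA

Assume active. Base-emitter loop: I_B = (V_BB − V_BE)/(R_B + (β+1)R_E) = (4.9 − 0.7)/(39 + 51×0.27) = 0.0796 mA.
I_C = β·I_B = 50×0.0796 = 3.98 mA.
V_CE = V_CC − I_C·R_C − I_E·R_E = 5.7 − 3.98×1 − 4.06×0.27 = 0.625 V > V_CE(sat), so the active-region assumption holds.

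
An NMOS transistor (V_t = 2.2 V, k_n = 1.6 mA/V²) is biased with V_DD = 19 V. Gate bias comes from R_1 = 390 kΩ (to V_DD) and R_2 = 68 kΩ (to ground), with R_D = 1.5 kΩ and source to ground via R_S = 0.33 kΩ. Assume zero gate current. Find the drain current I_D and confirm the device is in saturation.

V_G = V_DD·R_2/(R_1+R_2) = 19×68/458 = 2.82 V.
Assume saturation: I_D = (k_n/2)(V_GS − V_t)² with V_GS = V_G − I_D·R_S = 2.82 − 0.33·I_D.
Substituting gives 0.0871·I_D² − 1.33·I_D + 0.308 = 0, with roots I_D = 0.236 or 15 mA.
The root I_D = 15 mA gives V_GS = -2.13 V ≤ V_t, so take I_D = 0.236 mA.
Then V_GS = 2.74 V and V_DS = V_DD − I_D(R_D+R_S) = 19 − 0.236×1.83 = 18.6 V.
Saturation requires V_DS ≥ V_GS − V_t = 0.543 V; 18.6 ≥ 0.543 ✓.

I_D ≈ 0.24 mA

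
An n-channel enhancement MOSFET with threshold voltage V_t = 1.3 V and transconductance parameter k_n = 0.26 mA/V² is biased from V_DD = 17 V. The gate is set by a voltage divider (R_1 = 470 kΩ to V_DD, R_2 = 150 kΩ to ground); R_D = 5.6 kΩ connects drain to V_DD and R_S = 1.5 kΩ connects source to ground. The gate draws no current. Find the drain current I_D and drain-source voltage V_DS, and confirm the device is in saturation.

I_D ≈ 0.53 mA, V_DS ≈ 13 V

V_G = V_DD·R_2/(R_1+R_2) = 17×150/620 = 4.11 V.
Assume saturation: I_D = (k_n/2)(V_GS − V_t)² with V_GS = V_G − I_D·R_S = 4.11 − 1.5·I_D.
Substituting gives 0.292·I_D² − 2.1·I_D + 1.03 = 0, with roots I_D = 0.53 or 6.64 mA.
The root I_D = 6.64 mA gives V_GS = -5.85 V ≤ V_t, so take I_D = 0.53 mA.
Then V_GS = 3.32 V and V_DS = V_DD − I_D(R_D+R_S) = 17 − 0.53×7.1 = 13.2 V.
Saturation requires V_DS ≥ V_GS − V_t = 2.02 V; 13.2 ≥ 2.02 ✓.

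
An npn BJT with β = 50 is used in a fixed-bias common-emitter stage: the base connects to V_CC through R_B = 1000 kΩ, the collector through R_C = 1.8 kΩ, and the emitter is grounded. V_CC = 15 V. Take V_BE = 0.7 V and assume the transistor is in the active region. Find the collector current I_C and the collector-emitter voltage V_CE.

Base loop: V_CC = I_B·R_B + V_BE, so I_B = (15 − 0.7)/1000 kΩ = 0.0143 mA.
In the active region I_C = β·I_B = 50 × 0.0143 = 0.715 mA.
Collector loop: V_CE = V_CC − I_C·R_C = 15 − 0.715×1.8 = 13.7 V.
Since V_CE = 13.7 V > V_CE(sat) ≈ 0.2 V, the transistor is in the active region as assumed.

I_C ≈ 0.71 mA, V_CE ≈ 14 V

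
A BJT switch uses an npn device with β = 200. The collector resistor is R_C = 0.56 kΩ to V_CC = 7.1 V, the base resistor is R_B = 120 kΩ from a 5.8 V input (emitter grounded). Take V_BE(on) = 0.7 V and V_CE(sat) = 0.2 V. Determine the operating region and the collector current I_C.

Assume active. Base-emitter loop: I_B = (V_BB − V_BE)/R_B = (5.8 − 0.7)/120 = 0.0425 mA.
I_C = β·I_B = 200×0.0425 = 8.5 mA.
V_CE = V_CC − I_C·R_C = 7.1 − 8.5×0.56 = 2.34 V > V_CE(sat), so the active-region assumption holds.

active; I_C ≈ 8.5 mA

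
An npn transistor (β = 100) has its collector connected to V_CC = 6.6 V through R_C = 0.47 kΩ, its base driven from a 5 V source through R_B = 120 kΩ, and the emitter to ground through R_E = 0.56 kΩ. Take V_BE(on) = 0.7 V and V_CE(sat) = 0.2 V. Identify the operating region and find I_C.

active; I_C ≈ 2.4 mA

Assume active. Base-emitter loop: I_B = (V_BB − V_BE)/(R_B + (β+1)R_E) = (5 − 0.7)/(120 + 101×0.56) = 0.0244 mA.
I_C = β·I_B = 100×0.0244 = 2.44 mA.
V_CE = V_CC − I_C·R_C − I_E·R_E = 6.6 − 2.44×0.47 − 2.46×0.56 = 4.08 V > V_CE(sat), so the active-region assumption holds.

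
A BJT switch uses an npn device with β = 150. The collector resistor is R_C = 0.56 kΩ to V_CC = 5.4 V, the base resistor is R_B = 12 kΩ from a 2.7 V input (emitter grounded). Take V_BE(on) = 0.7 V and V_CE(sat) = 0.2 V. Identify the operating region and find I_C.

saturation; I_C ≈ 9.3 mA

Assume active: I_B = (2.7 − 0.7)/12 = 0.167 mA, giving I_C = β·I_B = 25 mA.
But then V_CE = 5.4 − 25×0.56 = -8.6 V < V_CE(sat) = 0.2 V — impossible in the active region.
So the transistor is saturated. With V_CE = 0.2 V, I_C = (V_CC − 0.2)/R_C = 5.2/0.56 = 9.29 mA.
Check: β·I_B = 25 mA > I_C = 9.29 mA, confirming saturation.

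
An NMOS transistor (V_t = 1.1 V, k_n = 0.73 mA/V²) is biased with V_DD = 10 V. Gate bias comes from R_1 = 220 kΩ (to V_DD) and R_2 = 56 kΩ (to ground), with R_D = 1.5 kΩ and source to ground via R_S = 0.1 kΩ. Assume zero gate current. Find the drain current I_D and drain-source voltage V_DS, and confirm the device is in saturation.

I_D ≈ 0.3 mA, V_DS ≈ 9.5 V

V_G = V_DD·R_2/(R_1+R_2) = 10×56/276 = 2.03 V.
Assume saturation: I_D = (k_n/2)(V_GS − V_t)² with V_GS = V_G − I_D·R_S = 2.03 − 0.1·I_D.
Substituting gives 0.00365·I_D² − 1.07·I_D + 0.315 = 0, with roots I_D = 0.295 or 292 mA.
The root I_D = 292 mA gives V_GS = -27.2 V ≤ V_t, so take I_D = 0.295 mA.
Then V_GS = 2 V and V_DS = V_DD − I_D(R_D+R_S) = 10 − 0.295×1.6 = 9.53 V.
Saturation requires V_DS ≥ V_GS − V_t = 0.899 V; 9.53 ≥ 0.899 ✓.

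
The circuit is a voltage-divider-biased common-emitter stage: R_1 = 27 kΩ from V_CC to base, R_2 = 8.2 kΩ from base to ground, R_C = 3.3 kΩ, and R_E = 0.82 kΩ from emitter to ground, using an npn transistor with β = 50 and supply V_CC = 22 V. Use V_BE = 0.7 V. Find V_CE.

V_CE ≈ 3 V

Thevenize the base divider: V_Th = V_CC·R_2/(R_1+R_2) = 22×8.2/35.2 = 5.12 V, R_Th = R_1‖R_2 = 6.29 kΩ.
Base-emitter loop: V_Th = I_B·R_Th + V_BE + (β+1)I_B·R_E, so I_B = (5.12 − 0.7) / (6.29 + 51×0.82) = 0.092 mA.
I_C = β·I_B = 50×0.092 = 4.6 mA, and I_E = (β+1)I_B = 4.69 mA.
V_CE = V_CC − I_C·R_C − I_E·R_E = 22 − 4.6×3.3 − 4.69×0.82 = 2.98 V.
V_CE = 2.98 V > 0.2 V confirms active-region operation.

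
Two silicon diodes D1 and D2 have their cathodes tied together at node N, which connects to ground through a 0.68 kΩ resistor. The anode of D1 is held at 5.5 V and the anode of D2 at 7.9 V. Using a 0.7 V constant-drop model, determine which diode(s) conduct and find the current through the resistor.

Assume both conduct. Then node N would need to be at both 5.5−0.7 = 4.8 V and 7.9−0.7 = 7.2 V, which is impossible.
Assume only D2 conducts: V_N = 7.9 − 0.7 = 7.2 V, so I_R = 7.2/0.68 = 10.6 mA.
Check D1: its anode-to-cathode voltage is 5.5 − 7.2 = -1.7 V < 0.7 V, so it is off. The assumption is consistent.

Only D2 conducts; I_R ≈ 11 mA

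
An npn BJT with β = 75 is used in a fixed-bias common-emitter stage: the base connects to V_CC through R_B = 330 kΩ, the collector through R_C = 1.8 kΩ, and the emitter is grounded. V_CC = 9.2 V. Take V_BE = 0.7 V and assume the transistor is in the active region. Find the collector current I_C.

I_C ≈ 1.9 mA

Base loop: V_CC = I_B·R_B + V_BE, so I_B = (9.2 − 0.7)/330 kΩ = 0.0258 mA.
In the active region I_C = β·I_B = 75 × 0.0258 = 1.93 mA.
Collector loop: V_CE = V_CC − I_C·R_C = 9.2 − 1.93×1.8 = 5.72 V.
Since V_CE = 5.72 V > V_CE(sat) ≈ 0.2 V, the transistor is in the active region as assumed.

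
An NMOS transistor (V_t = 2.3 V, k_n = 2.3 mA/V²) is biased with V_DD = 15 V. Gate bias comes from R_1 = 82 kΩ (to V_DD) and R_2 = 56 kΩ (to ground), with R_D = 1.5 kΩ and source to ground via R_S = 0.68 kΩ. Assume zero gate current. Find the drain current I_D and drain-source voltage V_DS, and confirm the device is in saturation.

I_D ≈ 3.1 mA, V_DS ≈ 8.2 V

V_G = V_DD·R_2/(R_1+R_2) = 15×56/138 = 6.09 V.
Assume saturation: I_D = (k_n/2)(V_GS − V_t)² with V_GS = V_G − I_D·R_S = 6.09 − 0.68·I_D.
Substituting gives 0.532·I_D² − 6.92·I_D + 16.5 = 0, with roots I_D = 3.14 or 9.88 mA.
The root I_D = 9.88 mA gives V_GS = -0.631 V ≤ V_t, so take I_D = 3.14 mA.
Then V_GS = 3.95 V and V_DS = V_DD − I_D(R_D+R_S) = 15 − 3.14×2.18 = 8.16 V.
Saturation requires V_DS ≥ V_GS − V_t = 1.65 V; 8.16 ≥ 1.65 ✓.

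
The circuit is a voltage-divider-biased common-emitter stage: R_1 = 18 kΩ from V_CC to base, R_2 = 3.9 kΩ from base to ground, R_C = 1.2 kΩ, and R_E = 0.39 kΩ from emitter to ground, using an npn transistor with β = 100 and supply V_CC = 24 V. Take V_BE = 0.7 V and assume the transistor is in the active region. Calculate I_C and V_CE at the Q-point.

I_C ≈ 8.4 mA, V_CE ≈ 11 V

Thevenize the base divider: V_Th = V_CC·R_2/(R_1+R_2) = 24×3.9/21.9 = 4.27 V, R_Th = R_1‖R_2 = 3.21 kΩ.
Base-emitter loop: V_Th = I_B·R_Th + V_BE + (β+1)I_B·R_E, so I_B = (4.27 − 0.7) / (3.21 + 101×0.39) = 0.0839 mA.
I_C = β·I_B = 100×0.0839 = 8.39 mA, and I_E = (β+1)I_B = 8.47 mA.
V_CE = V_CC − I_C·R_C − I_E·R_E = 24 − 8.39×1.2 − 8.47×0.39 = 10.6 V.
V_CE = 10.6 V > 0.2 V confirms active-region operation.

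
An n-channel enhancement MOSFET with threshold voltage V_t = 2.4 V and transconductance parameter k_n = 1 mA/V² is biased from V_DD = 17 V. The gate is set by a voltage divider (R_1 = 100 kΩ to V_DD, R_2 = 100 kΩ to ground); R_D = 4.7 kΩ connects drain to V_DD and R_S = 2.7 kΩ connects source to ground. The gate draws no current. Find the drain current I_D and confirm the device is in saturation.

I_D ≈ 1.6 mA

V_G = V_DD·R_2/(R_1+R_2) = 17×100/200 = 8.5 V.
Assume saturation: I_D = (k_n/2)(V_GS − V_t)² with V_GS = V_G − I_D·R_S = 8.5 − 2.7·I_D.
Substituting gives 3.65·I_D² − 17.5·I_D + 18.6 = 0, with roots I_D = 1.6 or 3.2 mA.
The root I_D = 3.2 mA gives V_GS = -0.128 V ≤ V_t, so take I_D = 1.6 mA.
Then V_GS = 4.19 V and V_DS = V_DD − I_D(R_D+R_S) = 17 − 1.6×7.4 = 5.18 V.
Saturation requires V_DS ≥ V_GS − V_t = 1.79 V; 5.18 ≥ 1.79 ✓.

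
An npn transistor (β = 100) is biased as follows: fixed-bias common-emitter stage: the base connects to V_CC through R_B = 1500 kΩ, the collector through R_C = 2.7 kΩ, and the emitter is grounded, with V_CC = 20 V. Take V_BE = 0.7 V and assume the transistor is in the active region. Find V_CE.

V_CE ≈ 17 V

Base loop: V_CC = I_B·R_B + V_BE, so I_B = (20 − 0.7)/1500 kΩ = 0.0129 mA.
In the active region I_C = β·I_B = 100 × 0.0129 = 1.29 mA.
Collector loop: V_CE = V_CC − I_C·R_C = 20 − 1.29×2.7 = 16.5 V.
Since V_CE = 16.5 V > V_CE(sat) ≈ 0.2 V, the transistor is in the active region as assumed.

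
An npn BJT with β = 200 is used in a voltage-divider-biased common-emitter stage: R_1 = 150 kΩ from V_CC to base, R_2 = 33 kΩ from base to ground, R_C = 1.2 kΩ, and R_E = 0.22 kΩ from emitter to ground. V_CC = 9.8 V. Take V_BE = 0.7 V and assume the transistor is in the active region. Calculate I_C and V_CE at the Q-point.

Thevenize the base divider: V_Th = V_CC·R_2/(R_1+R_2) = 9.8×33/183 = 1.77 V, R_Th = R_1‖R_2 = 27 kΩ.
Base-emitter loop: V_Th = I_B·R_Th + V_BE + (β+1)I_B·R_E, so I_B = (1.77 − 0.7) / (27 + 201×0.22) = 0.015 mA.
I_C = β·I_B = 200×0.015 = 2.99 mA, and I_E = (β+1)I_B = 3.01 mA.
V_CE = V_CC − I_C·R_C − I_E·R_E = 9.8 − 2.99×1.2 − 3.01×0.22 = 5.54 V.
V_CE = 5.54 V > 0.2 V confirms active-region operation.

I_C ≈ 3 mA, V_CE ≈ 5.5 V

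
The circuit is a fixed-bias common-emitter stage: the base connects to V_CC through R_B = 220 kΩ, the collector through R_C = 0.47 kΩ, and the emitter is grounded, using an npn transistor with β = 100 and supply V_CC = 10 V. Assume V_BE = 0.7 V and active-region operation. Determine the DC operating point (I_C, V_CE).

Base loop: V_CC = I_B·R_B + V_BE, so I_B = (10 − 0.7)/220 kΩ = 0.0423 mA.
In the active region I_C = β·I_B = 100 × 0.0423 = 4.23 mA.
Collector loop: V_CE = V_CC − I_C·R_C = 10 − 4.23×0.47 = 8.01 V.
Since V_CE = 8.01 V > V_CE(sat) ≈ 0.2 V, the transistor is in the active region as assumed.

I_C ≈ 4.2 mA, V_CE ≈ 8 V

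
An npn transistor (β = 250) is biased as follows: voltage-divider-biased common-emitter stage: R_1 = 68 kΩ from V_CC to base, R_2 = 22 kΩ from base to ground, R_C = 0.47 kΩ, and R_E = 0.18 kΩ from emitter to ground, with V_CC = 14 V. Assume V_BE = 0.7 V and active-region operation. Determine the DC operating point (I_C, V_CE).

I_C ≈ 11 mA, V_CE ≈ 6.8 V

Thevenize the base divider: V_Th = V_CC·R_2/(R_1+R_2) = 14×22/90 = 3.42 V, R_Th = R_1‖R_2 = 16.6 kΩ.
Base-emitter loop: V_Th = I_B·R_Th + V_BE + (β+1)I_B·R_E, so I_B = (3.42 − 0.7) / (16.6 + 251×0.18) = 0.044 mA.
I_C = β·I_B = 250×0.044 = 11 mA, and I_E = (β+1)I_B = 11.1 mA.
V_CE = V_CC − I_C·R_C − I_E·R_E = 14 − 11×0.47 − 11.1×0.18 = 6.83 V.
V_CE = 6.83 V > 0.2 V confirms active-region operation.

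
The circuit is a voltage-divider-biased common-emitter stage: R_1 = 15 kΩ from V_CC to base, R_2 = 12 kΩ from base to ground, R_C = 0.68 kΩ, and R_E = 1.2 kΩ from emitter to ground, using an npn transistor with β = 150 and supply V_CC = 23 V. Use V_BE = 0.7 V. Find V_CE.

Thevenize the base divider: V_Th = V_CC·R_2/(R_1+R_2) = 23×12/27 = 10.2 V, R_Th = R_1‖R_2 = 6.67 kΩ.
Base-emitter loop: V_Th = I_B·R_Th + V_BE + (β+1)I_B·R_E, so I_B = (10.2 − 0.7) / (6.67 + 151×1.2) = 0.0507 mA.
I_C = β·I_B = 150×0.0507 = 7.6 mA, and I_E = (β+1)I_B = 7.65 mA.
V_CE = V_CC − I_C·R_C − I_E·R_E = 23 − 7.6×0.68 − 7.65×1.2 = 8.65 V.
V_CE = 8.65 V > 0.2 V confirms active-region operation.

V_CE ≈ 8.6 V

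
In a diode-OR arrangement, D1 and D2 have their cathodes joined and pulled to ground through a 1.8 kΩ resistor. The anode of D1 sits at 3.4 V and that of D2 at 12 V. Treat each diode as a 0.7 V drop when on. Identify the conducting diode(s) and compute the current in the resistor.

Assume both conduct. Then node N would need to be at both 3.4−0.7 = 2.7 V and 12−0.7 = 11.3 V, which is impossible.
Assume only D2 conducts: V_N = 12 − 0.7 = 11.3 V, so I_R = 11.3/1.8 = 6.28 mA.
Check D1: its anode-to-cathode voltage is 3.4 − 11.3 = -7.9 V < 0.7 V, so it is off. The assumption is consistent.

Only D2 conducts; I_R ≈ 6.3 mA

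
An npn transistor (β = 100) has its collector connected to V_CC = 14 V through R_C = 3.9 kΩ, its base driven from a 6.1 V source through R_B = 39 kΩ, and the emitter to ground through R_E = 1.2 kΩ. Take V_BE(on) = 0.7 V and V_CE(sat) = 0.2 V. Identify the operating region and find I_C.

saturation; I_C ≈ 2.7 mA

Assume active: I_B = (6.1 − 0.7)/(39 + 101×1.2) = 0.0337 mA, I_C = β·I_B = 3.37 mA.
Then V_CE = 14 − 3.37×3.9 − 3.4×1.2 = -3.23 V < 0.2 V — the active assumption fails.
Re-solve with V_CE = 0.2 V. KCL at the emitter: V_E/R_E = (V_BB−0.7−V_E)/R_B + (V_CC−0.2−V_E)/R_C, giving V_E = 3.3 V.
I_C = (V_CC − 0.2 − V_E)/R_C = (13.8 − 3.3)/3.9 = 2.69 mA.
Check: I_B = (5.4 − 3.3)/39 = 0.0539 mA, and β·I_B = 5.39 mA > I_C, confirming saturation.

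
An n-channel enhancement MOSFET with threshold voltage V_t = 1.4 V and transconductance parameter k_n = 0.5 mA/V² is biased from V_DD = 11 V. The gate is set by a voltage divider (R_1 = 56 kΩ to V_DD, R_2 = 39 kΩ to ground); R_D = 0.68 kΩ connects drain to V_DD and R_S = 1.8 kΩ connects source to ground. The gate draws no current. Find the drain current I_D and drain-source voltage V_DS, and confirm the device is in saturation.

I_D ≈ 0.76 mA, V_DS ≈ 9.1 V

V_G = V_DD·R_2/(R_1+R_2) = 11×39/95 = 4.52 V.
Assume saturation: I_D = (k_n/2)(V_GS − V_t)² with V_GS = V_G − I_D·R_S = 4.52 − 1.8·I_D.
Substituting gives 0.81·I_D² − 3.8·I_D + 2.43 = 0, with roots I_D = 0.761 or 3.94 mA.
The root I_D = 3.94 mA gives V_GS = -2.57 V ≤ V_t, so take I_D = 0.761 mA.
Then V_GS = 3.15 V and V_DS = V_DD − I_D(R_D+R_S) = 11 − 0.761×2.48 = 9.11 V.
Saturation requires V_DS ≥ V_GS − V_t = 1.75 V; 9.11 ≥ 1.75 ✓.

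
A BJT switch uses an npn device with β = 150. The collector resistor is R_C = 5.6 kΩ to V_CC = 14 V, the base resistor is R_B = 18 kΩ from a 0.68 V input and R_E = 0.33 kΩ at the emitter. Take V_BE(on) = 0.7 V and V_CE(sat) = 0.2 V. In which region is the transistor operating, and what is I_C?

V_BB = 0.68 V ≤ V_BE(on) = 0.7 V, so the base-emitter junction is not forward biased.
The transistor is in cutoff: I_B = I_C = 0.

cutoff; I_C ≈ 0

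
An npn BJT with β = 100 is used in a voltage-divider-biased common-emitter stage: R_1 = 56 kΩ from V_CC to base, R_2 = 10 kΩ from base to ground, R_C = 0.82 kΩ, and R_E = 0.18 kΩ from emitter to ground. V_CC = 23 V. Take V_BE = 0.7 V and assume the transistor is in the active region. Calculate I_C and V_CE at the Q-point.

Thevenize the base divider: V_Th = V_CC·R_2/(R_1+R_2) = 23×10/66 = 3.48 V, R_Th = R_1‖R_2 = 8.48 kΩ.
Base-emitter loop: V_Th = I_B·R_Th + V_BE + (β+1)I_B·R_E, so I_B = (3.48 − 0.7) / (8.48 + 101×0.18) = 0.104 mA.
I_C = β·I_B = 100×0.104 = 10.4 mA, and I_E = (β+1)I_B = 10.5 mA.
V_CE = V_CC − I_C·R_C − I_E·R_E = 23 − 10.4×0.82 − 10.5×0.18 = 12.5 V.
V_CE = 12.5 V > 0.2 V confirms active-region operation.

I_C ≈ 10 mA, V_CE ≈ 13 V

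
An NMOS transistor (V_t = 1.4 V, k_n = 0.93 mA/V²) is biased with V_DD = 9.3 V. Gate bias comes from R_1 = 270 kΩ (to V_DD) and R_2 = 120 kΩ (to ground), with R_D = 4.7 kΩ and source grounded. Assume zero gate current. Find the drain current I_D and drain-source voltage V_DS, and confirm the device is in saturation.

I_D ≈ 0.99 mA, V_DS ≈ 4.6 V

V_G = V_DD·R_2/(R_1+R_2) = 9.3×120/390 = 2.86 V. With the source grounded, V_GS = V_G = 2.86 V.
Assume saturation: I_D = (k_n/2)(V_GS − V_t)² = (0.93/2)×(2.86 − 1.4)² = 0.465×1.46² = 0.993 mA.
V_DS = V_DD − I_D·R_D = 9.3 − 0.993×4.7 = 4.63 V.
Saturation requires V_DS ≥ V_GS − V_t = 1.46 V; 4.63 ≥ 1.46 ✓.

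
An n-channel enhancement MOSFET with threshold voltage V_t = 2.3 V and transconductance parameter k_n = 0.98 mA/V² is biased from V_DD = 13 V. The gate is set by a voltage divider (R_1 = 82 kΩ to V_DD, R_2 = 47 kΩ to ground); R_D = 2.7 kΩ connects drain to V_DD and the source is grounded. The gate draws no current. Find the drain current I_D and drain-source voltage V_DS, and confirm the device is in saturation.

V_G = V_DD·R_2/(R_1+R_2) = 13×47/129 = 4.74 V. With the source grounded, V_GS = V_G = 4.74 V.
Assume saturation: I_D = (k_n/2)(V_GS − V_t)² = (0.98/2)×(4.74 − 2.3)² = 0.49×2.44² = 2.91 mA.
V_DS = V_DD − I_D·R_D = 13 − 2.91×2.7 = 5.15 V.
Saturation requires V_DS ≥ V_GS − V_t = 2.44 V; 5.15 ≥ 2.44 ✓.

I_D ≈ 2.9 mA, V_DS ≈ 5.1 V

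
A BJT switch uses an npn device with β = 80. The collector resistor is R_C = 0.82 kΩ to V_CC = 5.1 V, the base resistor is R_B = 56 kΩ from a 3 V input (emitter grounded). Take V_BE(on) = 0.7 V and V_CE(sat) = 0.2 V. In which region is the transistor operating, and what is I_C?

Assume active. Base-emitter loop: I_B = (V_BB − V_BE)/R_B = (3 − 0.7)/56 = 0.0411 mA.
I_C = β·I_B = 80×0.0411 = 3.29 mA.
V_CE = V_CC − I_C·R_C = 5.1 − 3.29×0.82 = 2.41 V > V_CE(sat), so the active-region assumption holds.

active; I_C ≈ 3.3 mA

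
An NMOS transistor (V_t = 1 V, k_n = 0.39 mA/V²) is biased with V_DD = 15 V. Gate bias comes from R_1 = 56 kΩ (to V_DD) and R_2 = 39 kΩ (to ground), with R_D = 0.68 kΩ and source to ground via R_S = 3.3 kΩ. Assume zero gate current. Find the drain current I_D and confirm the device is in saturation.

V_G = V_DD·R_2/(R_1+R_2) = 15×39/95 = 6.16 V.
Assume saturation: I_D = (k_n/2)(V_GS − V_t)² with V_GS = V_G − I_D·R_S = 6.16 − 3.3·I_D.
Substituting gives 2.12·I_D² − 7.64·I_D + 5.19 = 0, with roots I_D = 0.909 or 2.69 mA.
The root I_D = 2.69 mA gives V_GS = -2.71 V ≤ V_t, so take I_D = 0.909 mA.
Then V_GS = 3.16 V and V_DS = V_DD − I_D(R_D+R_S) = 15 − 0.909×3.98 = 11.4 V.
Saturation requires V_DS ≥ V_GS − V_t = 2.16 V; 11.4 ≥ 2.16 ✓.

I_D ≈ 0.91 mA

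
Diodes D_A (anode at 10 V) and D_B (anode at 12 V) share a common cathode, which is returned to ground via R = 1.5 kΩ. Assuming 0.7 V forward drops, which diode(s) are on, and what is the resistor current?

Only D_B conducts; I_R ≈ 7.5 mA

Assume both conduct. Then node N would need to be at both 10−0.7 = 9.3 V and 12−0.7 = 11.3 V, which is impossible.
Assume only D_B conducts: V_N = 12 − 0.7 = 11.3 V, so I_R = 11.3/1.5 = 7.53 mA.
Check D_A: its anode-to-cathode voltage is 10 − 11.3 = -1.3 V < 0.7 V, so it is off. The assumption is consistent.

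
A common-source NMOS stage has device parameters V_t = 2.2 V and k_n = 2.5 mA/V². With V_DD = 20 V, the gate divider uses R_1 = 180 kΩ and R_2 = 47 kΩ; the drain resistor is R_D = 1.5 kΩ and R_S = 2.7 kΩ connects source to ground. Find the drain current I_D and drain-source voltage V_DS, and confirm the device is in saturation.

I_D ≈ 0.49 mA, V_DS ≈ 18 V

V_G = V_DD·R_2/(R_1+R_2) = 20×47/227 = 4.14 V.
Assume saturation: I_D = (k_n/2)(V_GS − V_t)² with V_GS = V_G − I_D·R_S = 4.14 − 2.7·I_D.
Substituting gives 9.11·I_D² − 14.1·I_D + 4.71 = 0, with roots I_D = 0.488 or 1.06 mA.
The root I_D = 1.06 mA gives V_GS = 1.28 V ≤ V_t, so take I_D = 0.488 mA.
Then V_GS = 2.82 V and V_DS = V_DD − I_D(R_D+R_S) = 20 − 0.488×4.2 = 18 V.
Saturation requires V_DS ≥ V_GS − V_t = 0.625 V; 18 ≥ 0.625 ✓.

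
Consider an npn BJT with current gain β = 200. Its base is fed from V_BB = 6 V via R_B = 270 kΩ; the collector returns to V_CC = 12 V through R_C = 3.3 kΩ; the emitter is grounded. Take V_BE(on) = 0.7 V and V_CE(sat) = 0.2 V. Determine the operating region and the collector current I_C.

Assume active: I_B = (6 − 0.7)/270 = 0.0196 mA, giving I_C = β·I_B = 3.93 mA.
But then V_CE = 12 − 3.93×3.3 = -0.956 V < V_CE(sat) = 0.2 V — impossible in the active region.
So the transistor is saturated. With V_CE = 0.2 V, I_C = (V_CC − 0.2)/R_C = 11.8/3.3 = 3.58 mA.
Check: β·I_B = 3.93 mA > I_C = 3.58 mA, confirming saturation.

saturation; I_C ≈ 3.6 mA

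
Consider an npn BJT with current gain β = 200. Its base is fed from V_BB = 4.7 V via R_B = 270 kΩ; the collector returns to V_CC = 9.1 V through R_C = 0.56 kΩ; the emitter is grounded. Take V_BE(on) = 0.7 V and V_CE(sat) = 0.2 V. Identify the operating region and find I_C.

Assume active. Base-emitter loop: I_B = (V_BB − V_BE)/R_B = (4.7 − 0.7)/270 = 0.0148 mA.
I_C = β·I_B = 200×0.0148 = 2.96 mA.
V_CE = V_CC − I_C·R_C = 9.1 − 2.96×0.56 = 7.44 V > V_CE(sat), so the active-region assumption holds.

active; I_C ≈ 3 mA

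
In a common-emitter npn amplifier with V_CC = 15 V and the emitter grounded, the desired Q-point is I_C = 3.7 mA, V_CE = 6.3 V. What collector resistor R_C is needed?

Collector loop: V_CC = I_C·R_C + V_CE.
R_C = (V_CC − V_CE)/I_C = (15 − 6.3)/3.7 = 2.35 kΩ.

R_C ≈ 2.4 kΩ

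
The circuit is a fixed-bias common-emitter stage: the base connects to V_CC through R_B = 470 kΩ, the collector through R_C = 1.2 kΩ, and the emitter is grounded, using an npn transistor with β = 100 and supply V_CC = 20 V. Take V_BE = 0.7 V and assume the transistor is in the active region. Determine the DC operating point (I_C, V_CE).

I_C ≈ 4.1 mA, V_CE ≈ 15 V

Base loop: V_CC = I_B·R_B + V_BE, so I_B = (20 − 0.7)/470 kΩ = 0.0411 mA.
In the active region I_C = β·I_B = 100 × 0.0411 = 4.11 mA.
Collector loop: V_CE = V_CC − I_C·R_C = 20 − 4.11×1.2 = 15.1 V.
Since V_CE = 15.1 V > V_CE(sat) ≈ 0.2 V, the transistor is in the active region as assumed.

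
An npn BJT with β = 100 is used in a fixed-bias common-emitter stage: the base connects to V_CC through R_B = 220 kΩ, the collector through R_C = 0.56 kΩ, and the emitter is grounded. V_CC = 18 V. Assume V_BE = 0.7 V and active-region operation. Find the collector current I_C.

I_C ≈ 7.9 mA

Base loop: V_CC = I_B·R_B + V_BE, so I_B = (18 − 0.7)/220 kΩ = 0.0786 mA.
In the active region I_C = β·I_B = 100 × 0.0786 = 7.86 mA.
Collector loop: V_CE = V_CC − I_C·R_C = 18 − 7.86×0.56 = 13.6 V.
Since V_CE = 13.6 V > V_CE(sat) ≈ 0.2 V, the transistor is in the active region as assumed.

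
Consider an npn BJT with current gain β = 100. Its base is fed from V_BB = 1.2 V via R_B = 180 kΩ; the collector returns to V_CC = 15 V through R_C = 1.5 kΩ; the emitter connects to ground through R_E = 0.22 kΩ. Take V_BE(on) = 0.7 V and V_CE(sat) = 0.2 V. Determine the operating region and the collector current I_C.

Assume active. Base-emitter loop: I_B = (V_BB − V_BE)/(R_B + (β+1)R_E) = (1.2 − 0.7)/(180 + 101×0.22) = 0.00247 mA.
I_C = β·I_B = 100×0.00247 = 0.247 mA.
V_CE = V_CC − I_C·R_C − I_E·R_E = 15 − 0.247×1.5 − 0.25×0.22 = 14.6 V > V_CE(sat), so the active-region assumption holds.

active; I_C ≈ 0.25 mA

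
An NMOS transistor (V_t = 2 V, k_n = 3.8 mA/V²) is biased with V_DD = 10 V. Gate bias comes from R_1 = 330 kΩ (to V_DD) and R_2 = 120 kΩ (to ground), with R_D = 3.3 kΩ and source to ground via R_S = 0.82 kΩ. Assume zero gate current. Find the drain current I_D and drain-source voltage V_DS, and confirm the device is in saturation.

I_D ≈ 0.32 mA, V_DS ≈ 8.7 V

V_G = V_DD·R_2/(R_1+R_2) = 10×120/450 = 2.67 V.
Assume saturation: I_D = (k_n/2)(V_GS − V_t)² with V_GS = V_G − I_D·R_S = 2.67 − 0.82·I_D.
Substituting gives 1.28·I_D² − 3.08·I_D + 0.844 = 0, with roots I_D = 0.316 or 2.09 mA.
The root I_D = 2.09 mA gives V_GS = 0.95 V ≤ V_t, so take I_D = 0.316 mA.
Then V_GS = 2.41 V and V_DS = V_DD − I_D(R_D+R_S) = 10 − 0.316×4.12 = 8.7 V.
Saturation requires V_DS ≥ V_GS − V_t = 0.408 V; 8.7 ≥ 0.408 ✓.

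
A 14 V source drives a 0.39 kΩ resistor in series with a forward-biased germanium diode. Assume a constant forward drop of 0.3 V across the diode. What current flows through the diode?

KVL around the loop: 14 = V_D + I·R = 0.3 + I × 0.39 kΩ.
So I = (14 − 0.3) / 0.39 kΩ = 13.7 / 0.39 = 35.1 mA.

I ≈ 35 mA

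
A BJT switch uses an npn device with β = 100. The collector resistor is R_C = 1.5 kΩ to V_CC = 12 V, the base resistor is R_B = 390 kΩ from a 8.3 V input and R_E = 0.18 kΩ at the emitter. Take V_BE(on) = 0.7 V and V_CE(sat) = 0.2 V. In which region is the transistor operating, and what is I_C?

active; I_C ≈ 1.9 mA

Assume active. Base-emitter loop: I_B = (V_BB − V_BE)/(R_B + (β+1)R_E) = (8.3 − 0.7)/(390 + 101×0.18) = 0.0186 mA.
I_C = β·I_B = 100×0.0186 = 1.86 mA.
V_CE = V_CC − I_C·R_C − I_E·R_E = 12 − 1.86×1.5 − 1.88×0.18 = 8.87 V > V_CE(sat), so the active-region assumption holds.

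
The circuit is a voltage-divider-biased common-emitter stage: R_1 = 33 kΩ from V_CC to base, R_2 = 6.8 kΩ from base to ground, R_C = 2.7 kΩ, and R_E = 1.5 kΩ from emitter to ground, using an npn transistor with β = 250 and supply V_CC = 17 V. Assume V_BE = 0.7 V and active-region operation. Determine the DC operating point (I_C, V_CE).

I_C ≈ 1.4 mA, V_CE ≈ 11 V

Thevenize the base divider: V_Th = V_CC·R_2/(R_1+R_2) = 17×6.8/39.8 = 2.9 V, R_Th = R_1‖R_2 = 5.64 kΩ.
Base-emitter loop: V_Th = I_B·R_Th + V_BE + (β+1)I_B·R_E, so I_B = (2.9 − 0.7) / (5.64 + 251×1.5) = 0.00577 mA.
I_C = β·I_B = 250×0.00577 = 1.44 mA, and I_E = (β+1)I_B = 1.45 mA.
V_CE = V_CC − I_C·R_C − I_E·R_E = 17 − 1.44×2.7 − 1.45×1.5 = 10.9 V.
V_CE = 10.9 V > 0.2 V confirms active-region operation.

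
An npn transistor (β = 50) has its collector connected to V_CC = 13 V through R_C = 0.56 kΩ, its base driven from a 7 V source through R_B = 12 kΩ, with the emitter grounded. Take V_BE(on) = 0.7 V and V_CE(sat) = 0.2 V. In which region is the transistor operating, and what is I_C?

saturation; I_C ≈ 23 mA

Assume active: I_B = (7 − 0.7)/12 = 0.525 mA, giving I_C = β·I_B = 26.2 mA.
But then V_CE = 13 − 26.2×0.56 = -1.7 V < V_CE(sat) = 0.2 V — impossible in the active region.
So the transistor is saturated. With V_CE = 0.2 V, I_C = (V_CC − 0.2)/R_C = 12.8/0.56 = 22.9 mA.
Check: β·I_B = 26.2 mA > I_C = 22.9 mA, confirming saturation.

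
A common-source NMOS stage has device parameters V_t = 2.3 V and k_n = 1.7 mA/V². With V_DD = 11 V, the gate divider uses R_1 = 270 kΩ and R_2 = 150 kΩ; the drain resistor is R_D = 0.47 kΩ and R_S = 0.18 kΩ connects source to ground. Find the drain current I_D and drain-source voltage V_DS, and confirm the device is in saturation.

V_G = V_DD·R_2/(R_1+R_2) = 11×150/420 = 3.93 V.
Assume saturation: I_D = (k_n/2)(V_GS − V_t)² with V_GS = V_G − I_D·R_S = 3.93 − 0.18·I_D.
Substituting gives 0.0275·I_D² − 1.5·I_D + 2.25 = 0, with roots I_D = 1.55 or 52.9 mA.
The root I_D = 52.9 mA gives V_GS = -5.59 V ≤ V_t, so take I_D = 1.55 mA.
Then V_GS = 3.65 V and V_DS = V_DD − I_D(R_D+R_S) = 11 − 1.55×0.65 = 9.99 V.
Saturation requires V_DS ≥ V_GS − V_t = 1.35 V; 9.99 ≥ 1.35 ✓.

I_D ≈ 1.5 mA, V_DS ≈ 10 V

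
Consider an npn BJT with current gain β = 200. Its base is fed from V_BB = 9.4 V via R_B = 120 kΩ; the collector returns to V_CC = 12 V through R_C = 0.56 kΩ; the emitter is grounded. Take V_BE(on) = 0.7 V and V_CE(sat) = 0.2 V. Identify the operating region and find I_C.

active; I_C ≈ 15 mA

Assume active. Base-emitter loop: I_B = (V_BB − V_BE)/R_B = (9.4 − 0.7)/120 = 0.0725 mA.
I_C = β·I_B = 200×0.0725 = 14.5 mA.
V_CE = V_CC − I_C·R_C = 12 − 14.5×0.56 = 3.88 V > V_CE(sat), so the active-region assumption holds.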